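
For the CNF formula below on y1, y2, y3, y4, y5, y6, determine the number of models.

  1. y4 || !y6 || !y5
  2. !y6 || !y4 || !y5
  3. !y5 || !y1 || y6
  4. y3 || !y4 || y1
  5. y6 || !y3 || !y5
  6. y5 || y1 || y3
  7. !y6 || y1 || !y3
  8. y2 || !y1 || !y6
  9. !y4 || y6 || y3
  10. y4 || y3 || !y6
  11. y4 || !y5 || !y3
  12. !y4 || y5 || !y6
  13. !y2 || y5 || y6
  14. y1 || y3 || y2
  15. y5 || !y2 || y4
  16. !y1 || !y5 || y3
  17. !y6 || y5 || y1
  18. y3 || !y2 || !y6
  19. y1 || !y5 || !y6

There are 2^6 = 64 truth assignments over (y1, y2, y3, y4, y5, y6).
Split on y2. With y2 = true, the clauses containing y2 are satisfied and !y2 drops from the rest; 1 of the 2^5 = 32 assignments to the other variables satisfy what remains.
With y2 = false, by the same count on the reduced clause set, 5 assignments work.
(One model: y1=F, y2=F, y3=T, y4=F, y5=F, y6=F.)
Total: 1 + 5 = 6.

6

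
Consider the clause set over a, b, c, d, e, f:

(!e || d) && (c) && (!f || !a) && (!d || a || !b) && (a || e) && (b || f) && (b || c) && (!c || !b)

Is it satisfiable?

Yes

(c) alone gives c = true.
(!b) alone gives b = false.
(f) alone gives f = true.
(!a) alone gives a = false.
(e) alone gives e = true.
(d) alone gives d = true.
This assignment satisfies each clause.
A satisfying assignment: a ↦ false,  b ↦ false,  c ↦ true,  d ↦ true,  e ↦ true,  f ↦ true.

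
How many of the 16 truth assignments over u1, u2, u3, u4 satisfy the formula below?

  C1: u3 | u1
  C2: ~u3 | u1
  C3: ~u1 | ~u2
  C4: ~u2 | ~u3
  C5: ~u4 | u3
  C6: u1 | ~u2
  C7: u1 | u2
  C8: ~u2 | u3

There are 2^4 = 16 truth assignments over (u1, u2, u3, u4).
Check each against the 8 clauses (columns in the order u1, u2, u3, u4):
  F F F F  ✗ fails (u3 | u1)
  F F F T  ✗ fails (u3 | u1)
  F F T F  ✗ fails (~u3 | u1)
  F F T T  ✗ fails (~u3 | u1)
  F T F F  ✗ fails (u3 | u1)
  F T F T  ✗ fails (u3 | u1)
  F T T F  ✗ fails (~u3 | u1)
  F T T T  ✗ fails (~u3 | u1)
  T F F F  ✓ satisfies all
  T F F T  ✗ fails (~u4 | u3)
  T F T F  ✓ satisfies all
  T F T T  ✓ satisfies all
  T T F F  ✗ fails (~u1 | ~u2)
  T T F T  ✗ fails (~u1 | ~u2)
  T T T F  ✗ fails (~u1 | ~u2)
  T T T T  ✗ fails (~u1 | ~u2)
3 of the 16 rows are models.

3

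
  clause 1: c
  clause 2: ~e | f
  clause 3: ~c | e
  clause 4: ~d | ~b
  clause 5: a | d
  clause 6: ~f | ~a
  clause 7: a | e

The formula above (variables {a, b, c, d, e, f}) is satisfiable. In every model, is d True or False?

Suppose d = 0.
Unit clause (c) forces c = 1.
Unit clause (e) forces e = 1.
Unit clause (f) forces f = 1.
Unit clause (a) forces a = 1.
But (~a) is also a unit clause — contradiction.
So every satisfying assignment has d = True.

True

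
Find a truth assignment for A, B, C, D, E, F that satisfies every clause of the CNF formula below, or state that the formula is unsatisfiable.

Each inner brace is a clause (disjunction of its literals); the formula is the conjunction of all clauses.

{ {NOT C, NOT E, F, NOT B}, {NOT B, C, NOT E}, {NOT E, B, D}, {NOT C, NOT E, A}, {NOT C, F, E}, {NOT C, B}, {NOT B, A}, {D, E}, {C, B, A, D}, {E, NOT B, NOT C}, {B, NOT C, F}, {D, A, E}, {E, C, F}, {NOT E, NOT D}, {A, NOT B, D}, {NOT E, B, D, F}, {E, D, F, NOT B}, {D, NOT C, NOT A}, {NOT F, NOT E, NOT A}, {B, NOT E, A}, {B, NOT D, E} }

Try C = false.
Try B = true.
Unit clause (NOT E) forces E = false.
Unit clause (A) forces A = true.
Unit clause (D) forces D = true.
Unit clause (F) forces F = true.
This assignment satisfies each clause.

A: true; B: true; C: false; D: true; E: false; F: true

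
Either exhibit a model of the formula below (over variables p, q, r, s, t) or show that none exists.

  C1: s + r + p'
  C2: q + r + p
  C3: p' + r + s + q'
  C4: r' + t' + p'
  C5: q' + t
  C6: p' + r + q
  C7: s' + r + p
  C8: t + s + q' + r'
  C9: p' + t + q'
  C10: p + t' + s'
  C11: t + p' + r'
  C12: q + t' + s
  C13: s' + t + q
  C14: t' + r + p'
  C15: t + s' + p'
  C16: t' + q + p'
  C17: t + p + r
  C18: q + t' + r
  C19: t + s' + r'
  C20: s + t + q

Branch on q: set q = 1.
(t) alone gives t = 1.
Branch on r: set r = 0.
(p') alone gives p = 0.
(s') alone gives s = 0.
Every clause now holds.

p ↦ 0; q ↦ 1; r ↦ 0; s ↦ 0; t ↦ 1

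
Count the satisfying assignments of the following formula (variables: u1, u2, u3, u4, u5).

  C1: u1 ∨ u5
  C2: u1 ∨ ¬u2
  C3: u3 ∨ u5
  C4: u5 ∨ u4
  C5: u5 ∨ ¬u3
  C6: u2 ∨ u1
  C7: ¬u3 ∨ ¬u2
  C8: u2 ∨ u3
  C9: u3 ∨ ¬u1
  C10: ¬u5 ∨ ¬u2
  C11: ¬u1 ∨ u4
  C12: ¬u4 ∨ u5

There are 2^5 = 32 truth assignments over (u1, u2, u3, u4, u5).
Split on u1. With u1 = True, the clauses containing u1 are satisfied and ¬u1 drops from the rest; 1 of the 2^4 = 16 assignments to the other variables satisfy what remains.
With u1 = False, by the same count on the reduced clause set, 0 assignments work.
(One model: u1=T, u2=F, u3=T, u4=T, u5=T.)
Total: 1 + 0 = 1.

1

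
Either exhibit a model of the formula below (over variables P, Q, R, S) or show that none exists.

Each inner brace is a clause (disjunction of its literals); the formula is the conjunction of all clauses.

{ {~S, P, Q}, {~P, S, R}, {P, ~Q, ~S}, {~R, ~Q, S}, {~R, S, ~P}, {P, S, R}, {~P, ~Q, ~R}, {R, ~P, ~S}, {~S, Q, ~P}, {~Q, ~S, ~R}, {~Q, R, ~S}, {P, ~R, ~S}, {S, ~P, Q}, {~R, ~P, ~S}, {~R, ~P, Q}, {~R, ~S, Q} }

Suppose S = 0.
Suppose P = 0.
Unit clause (R) forces R = 1.
Unit clause (~Q) forces Q = 0.
Every clause now holds.

P: 0,  Q: 0,  R: 1,  S: 0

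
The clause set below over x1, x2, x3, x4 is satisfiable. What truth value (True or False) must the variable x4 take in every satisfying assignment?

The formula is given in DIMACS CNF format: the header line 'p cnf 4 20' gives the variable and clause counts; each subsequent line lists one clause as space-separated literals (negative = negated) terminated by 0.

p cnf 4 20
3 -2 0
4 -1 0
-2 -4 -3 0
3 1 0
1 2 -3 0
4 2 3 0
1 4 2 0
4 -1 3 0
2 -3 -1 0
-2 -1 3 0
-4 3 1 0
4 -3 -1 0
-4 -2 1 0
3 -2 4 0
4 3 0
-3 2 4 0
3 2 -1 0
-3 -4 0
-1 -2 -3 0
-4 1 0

Suppose x4 = True.
Unit clause (¬x3) forces x3 = False.
Unit clause (¬x2) forces x2 = False.
Unit clause (x1) forces x1 = True.
Now (¬x1) is unsatisfied and unit — conflict.
So every satisfying assignment has x4 = False.

False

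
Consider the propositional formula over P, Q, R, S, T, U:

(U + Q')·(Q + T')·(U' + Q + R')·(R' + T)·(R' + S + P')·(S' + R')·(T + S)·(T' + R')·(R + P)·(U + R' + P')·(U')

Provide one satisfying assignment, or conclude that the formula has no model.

Unit clause (U') forces U = 0.
Unit clause (Q') forces Q = 0.
Unit clause (T') forces T = 0.
Unit clause (R') forces R = 0.
Unit clause (S) forces S = 1.
Unit clause (P) forces P = 1.
Every clause now holds.

P: 1,  Q: 0,  R: 0,  S: 1,  T: 0,  U: 0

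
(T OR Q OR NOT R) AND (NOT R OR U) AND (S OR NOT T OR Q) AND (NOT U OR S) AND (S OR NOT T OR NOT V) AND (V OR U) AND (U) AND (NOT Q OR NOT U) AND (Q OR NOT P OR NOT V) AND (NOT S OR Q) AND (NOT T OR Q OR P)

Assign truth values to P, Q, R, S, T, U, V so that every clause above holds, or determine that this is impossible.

(U) alone gives U = true.
(S) alone gives S = true.
(NOT Q) alone gives Q = false.
That conflicts with the unit clause (Q).

UNSATISFIABLE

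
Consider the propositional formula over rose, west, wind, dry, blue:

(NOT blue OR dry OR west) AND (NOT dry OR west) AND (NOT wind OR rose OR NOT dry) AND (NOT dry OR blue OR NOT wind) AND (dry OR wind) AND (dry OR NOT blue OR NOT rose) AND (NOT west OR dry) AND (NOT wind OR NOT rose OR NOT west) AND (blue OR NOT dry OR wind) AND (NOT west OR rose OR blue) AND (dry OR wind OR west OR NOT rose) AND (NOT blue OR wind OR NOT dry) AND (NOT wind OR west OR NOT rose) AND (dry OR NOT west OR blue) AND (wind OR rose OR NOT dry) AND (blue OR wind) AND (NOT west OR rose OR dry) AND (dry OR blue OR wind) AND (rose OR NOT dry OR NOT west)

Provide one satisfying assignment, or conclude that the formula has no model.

rose ↦ false, west ↦ false, wind ↦ true, dry ↦ false, blue ↦ false

Try dry = false.
(wind) alone gives wind = true.
(NOT west) alone gives west = false.
(NOT blue) alone gives blue = false.
(NOT rose) alone gives rose = false.
Every clause now holds.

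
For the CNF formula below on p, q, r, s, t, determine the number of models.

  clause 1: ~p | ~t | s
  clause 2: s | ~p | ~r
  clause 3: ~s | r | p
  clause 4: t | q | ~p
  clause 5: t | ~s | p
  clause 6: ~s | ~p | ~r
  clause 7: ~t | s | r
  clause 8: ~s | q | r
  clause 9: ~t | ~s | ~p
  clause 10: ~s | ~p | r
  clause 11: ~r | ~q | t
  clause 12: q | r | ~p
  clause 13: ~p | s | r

There are 2^5 = 32 truth assignments over (p, q, r, s, t).
Split on s. With s = 1, the clauses containing s are satisfied and ~s drops from the rest; 2 of the 2^4 = 16 assignments to the other variables satisfy what remains.
With s = 0, by the same count on the reduced clause set, 5 assignments work.
Total: 2 + 5 = 7.

7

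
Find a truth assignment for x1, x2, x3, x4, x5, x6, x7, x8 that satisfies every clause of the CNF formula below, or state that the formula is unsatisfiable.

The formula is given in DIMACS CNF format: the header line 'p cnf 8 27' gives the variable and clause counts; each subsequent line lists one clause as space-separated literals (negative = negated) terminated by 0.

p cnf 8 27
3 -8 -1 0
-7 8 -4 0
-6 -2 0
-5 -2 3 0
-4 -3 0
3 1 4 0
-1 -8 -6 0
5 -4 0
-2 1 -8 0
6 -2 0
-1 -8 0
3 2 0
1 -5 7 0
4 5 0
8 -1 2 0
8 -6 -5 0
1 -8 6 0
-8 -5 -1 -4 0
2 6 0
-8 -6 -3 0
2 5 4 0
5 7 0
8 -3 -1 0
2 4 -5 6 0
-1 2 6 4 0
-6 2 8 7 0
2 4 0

Case x6 = False:
The clause (¬x2) is unit, so x2 = False.
Now (x2) is unsatisfied and unit — conflict.
Backtrack on x6: now try x6 = True.
The clause (¬x2) is unit, so x2 = False.
The clause (x3) is unit, so x3 = True.
The clause (¬x4) is unit, so x4 = False.
Now (x4) is unsatisfied and unit — conflict.
Neither x6 = True nor x6 = False works.

UNSATISFIABLE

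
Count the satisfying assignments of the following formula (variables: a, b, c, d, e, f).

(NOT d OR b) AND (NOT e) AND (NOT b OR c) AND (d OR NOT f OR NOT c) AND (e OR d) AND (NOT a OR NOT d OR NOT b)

2

There are 2^6 = 64 truth assignments over (a, b, c, d, e, f).
Split on e. With e = true, the clauses containing e are satisfied and NOT e drops from the rest; 0 of the 2^5 = 32 assignments to the other variables satisfy what remains.
With e = false, by the same count on the reduced clause set, 2 assignments work.
Total: 0 + 2 = 2.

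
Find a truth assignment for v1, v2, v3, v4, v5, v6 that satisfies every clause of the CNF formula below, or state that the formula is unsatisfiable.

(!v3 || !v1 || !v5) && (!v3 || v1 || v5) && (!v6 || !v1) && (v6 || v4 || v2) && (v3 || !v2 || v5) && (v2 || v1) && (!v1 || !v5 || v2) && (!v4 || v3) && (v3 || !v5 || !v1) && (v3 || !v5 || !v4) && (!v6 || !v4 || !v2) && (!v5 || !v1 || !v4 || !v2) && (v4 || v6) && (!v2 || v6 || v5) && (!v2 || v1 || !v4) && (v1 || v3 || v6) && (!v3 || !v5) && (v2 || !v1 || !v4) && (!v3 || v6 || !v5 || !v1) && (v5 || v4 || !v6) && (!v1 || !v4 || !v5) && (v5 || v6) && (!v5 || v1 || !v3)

Suppose v6 = true.
(!v1) alone gives v1 = false.
(v2) alone gives v2 = true.
(!v4) alone gives v4 = false.
(v5) alone gives v5 = true.
(!v3) alone gives v3 = false.
All clauses are satisfied.

v1: false, v2: true, v3: false, v4: false, v5: true, v6: true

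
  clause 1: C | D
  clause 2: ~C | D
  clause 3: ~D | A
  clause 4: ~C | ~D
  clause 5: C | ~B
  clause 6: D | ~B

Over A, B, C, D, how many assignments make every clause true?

1

There are 2^4 = 16 truth assignments over (A, B, C, D).
Check each against the 6 clauses (columns in the order A, B, C, D):
  F F F F  ✗ fails (C | D)
  F F F T  ✗ fails (~D | A)
  F F T F  ✗ fails (~C | D)
  F F T T  ✗ fails (~D | A)
  F T F F  ✗ fails (C | D)
  F T F T  ✗ fails (~D | A)
  F T T F  ✗ fails (~C | D)
  F T T T  ✗ fails (~D | A)
  T F F F  ✗ fails (C | D)
  T F F T  ✓ satisfies all
  T F T F  ✗ fails (~C | D)
  T F T T  ✗ fails (~C | ~D)
  T T F F  ✗ fails (C | D)
  T T F T  ✗ fails (C | ~B)
  T T T F  ✗ fails (~C | D)
  T T T T  ✗ fails (~C | ~D)
1 of the 16 rows is a model.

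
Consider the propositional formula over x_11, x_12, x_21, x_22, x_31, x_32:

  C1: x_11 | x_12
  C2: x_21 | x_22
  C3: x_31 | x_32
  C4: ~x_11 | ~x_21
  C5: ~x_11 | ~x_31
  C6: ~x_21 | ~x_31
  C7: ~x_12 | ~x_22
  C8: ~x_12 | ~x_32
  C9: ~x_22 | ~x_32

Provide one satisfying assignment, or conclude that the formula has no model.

Branch on x_11: set x_11 = 1.
From the singleton clause (~x_21), x_21 = 0.
From the singleton clause (x_22), x_22 = 1.
From the singleton clause (~x_31), x_31 = 0.
From the singleton clause (x_32), x_32 = 1.
Now (~x_32) is unsatisfied and unit — conflict.
That branch fails; take x_11 = 0 instead.
From the singleton clause (x_12), x_12 = 1.
From the singleton clause (~x_22), x_22 = 0.
From the singleton clause (x_21), x_21 = 1.
From the singleton clause (~x_31), x_31 = 0.
From the singleton clause (x_32), x_32 = 1.
Now (~x_32) is unsatisfied and unit — conflict.
Either choice for x_11 ends in contradiction.

UNSATISFIABLE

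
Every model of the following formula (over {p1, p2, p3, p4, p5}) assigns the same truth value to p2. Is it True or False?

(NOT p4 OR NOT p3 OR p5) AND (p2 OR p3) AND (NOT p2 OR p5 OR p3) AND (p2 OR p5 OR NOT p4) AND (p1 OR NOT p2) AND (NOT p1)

Suppose p2 = true.
From the singleton clause (p1), p1 = true.
Now (NOT p1) is unsatisfied and unit — conflict.
So every satisfying assignment has p2 = False.

False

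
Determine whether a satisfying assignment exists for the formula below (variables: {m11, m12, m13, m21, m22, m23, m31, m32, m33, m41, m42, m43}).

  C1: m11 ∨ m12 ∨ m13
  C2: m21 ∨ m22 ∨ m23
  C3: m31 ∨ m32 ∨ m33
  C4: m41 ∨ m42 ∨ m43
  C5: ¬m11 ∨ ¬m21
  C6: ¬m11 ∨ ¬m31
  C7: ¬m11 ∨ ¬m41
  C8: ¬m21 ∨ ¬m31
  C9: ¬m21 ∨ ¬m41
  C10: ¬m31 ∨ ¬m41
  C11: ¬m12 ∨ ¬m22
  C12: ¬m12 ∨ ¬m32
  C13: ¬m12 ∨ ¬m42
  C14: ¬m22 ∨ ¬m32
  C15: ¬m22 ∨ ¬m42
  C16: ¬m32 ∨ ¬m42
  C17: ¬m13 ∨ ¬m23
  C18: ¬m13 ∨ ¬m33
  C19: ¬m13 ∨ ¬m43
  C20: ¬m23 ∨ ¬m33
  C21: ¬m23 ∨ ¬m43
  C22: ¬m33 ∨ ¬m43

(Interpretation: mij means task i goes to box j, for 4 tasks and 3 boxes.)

Unsatisfiable

Case m11 = False:
Case m12 = True:
The clause (¬m22) is unit, so m22 = False.
The clause (¬m32) is unit, so m32 = False.
The clause (¬m42) is unit, so m42 = False.
Case m21 = True:
The clause (¬m31) is unit, so m31 = False.
The clause (m33) is unit, so m33 = True.
The clause (¬m41) is unit, so m41 = False.
The clause (m43) is unit, so m43 = True.
But (¬m43) is also a unit clause — contradiction.
That branch fails; take m21 = False instead.
The clause (m23) is unit, so m23 = True.
The clause (¬m13) is unit, so m13 = False.
The clause (¬m33) is unit, so m33 = False.
The clause (m31) is unit, so m31 = True.
The clause (¬m41) is unit, so m41 = False.
The clause (m43) is unit, so m43 = True.
But (¬m43) is also a unit clause — contradiction.
Either choice for m21 ends in contradiction.
That branch fails; take m12 = False instead.
The clause (m13) is unit, so m13 = True.
The clause (¬m23) is unit, so m23 = False.
The clause (¬m33) is unit, so m33 = False.
The clause (¬m43) is unit, so m43 = False.
Case m21 = True:
The clause (¬m31) is unit, so m31 = False.
The clause (m32) is unit, so m32 = True.
The clause (¬m41) is unit, so m41 = False.
The clause (m42) is unit, so m42 = True.
But (¬m42) is also a unit clause — contradiction.
That branch fails; take m21 = False instead.
The clause (m22) is unit, so m22 = True.
The clause (¬m32) is unit, so m32 = False.
The clause (m31) is unit, so m31 = True.
The clause (¬m41) is unit, so m41 = False.
The clause (m42) is unit, so m42 = True.
But (¬m42) is also a unit clause — contradiction.
Either choice for m21 ends in contradiction.
Either choice for m12 ends in contradiction.
That branch fails; take m11 = True instead.
The clause (¬m21) is unit, so m21 = False.
The clause (¬m31) is unit, so m31 = False.
The clause (¬m41) is unit, so m41 = False.
Case m22 = True:
The clause (¬m12) is unit, so m12 = False.
The clause (¬m32) is unit, so m32 = False.
The clause (m33) is unit, so m33 = True.
The clause (¬m42) is unit, so m42 = False.
The clause (m43) is unit, so m43 = True.
But (¬m43) is also a unit clause — contradiction.
That branch fails; take m22 = False instead.
The clause (m23) is unit, so m23 = True.
The clause (¬m13) is unit, so m13 = False.
The clause (¬m33) is unit, so m33 = False.
The clause (m32) is unit, so m32 = True.
The clause (¬m12) is unit, so m12 = False.
The clause (¬m42) is unit, so m42 = False.
The clause (m43) is unit, so m43 = True.
But (¬m43) is also a unit clause — contradiction.
Either choice for m22 ends in contradiction.
Either choice for m11 ends in contradiction.
No assignment satisfies every clause.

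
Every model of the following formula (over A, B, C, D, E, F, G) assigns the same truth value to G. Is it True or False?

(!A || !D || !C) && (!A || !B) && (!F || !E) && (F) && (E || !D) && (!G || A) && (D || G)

True

Suppose G = false.
From the singleton clause (F), F = true.
From the singleton clause (!E), E = false.
From the singleton clause (!D), D = false.
But (D) is also a unit clause — contradiction.
So every satisfying assignment has G = True.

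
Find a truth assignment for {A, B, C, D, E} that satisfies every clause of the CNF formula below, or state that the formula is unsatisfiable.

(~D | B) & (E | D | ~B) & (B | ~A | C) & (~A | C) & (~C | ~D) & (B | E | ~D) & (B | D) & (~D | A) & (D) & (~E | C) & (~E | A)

UNSATISFIABLE

From the singleton clause (D), D = 1.
From the singleton clause (B), B = 1.
From the singleton clause (~C), C = 0.
From the singleton clause (~A), A = 0.
That conflicts with the unit clause (A).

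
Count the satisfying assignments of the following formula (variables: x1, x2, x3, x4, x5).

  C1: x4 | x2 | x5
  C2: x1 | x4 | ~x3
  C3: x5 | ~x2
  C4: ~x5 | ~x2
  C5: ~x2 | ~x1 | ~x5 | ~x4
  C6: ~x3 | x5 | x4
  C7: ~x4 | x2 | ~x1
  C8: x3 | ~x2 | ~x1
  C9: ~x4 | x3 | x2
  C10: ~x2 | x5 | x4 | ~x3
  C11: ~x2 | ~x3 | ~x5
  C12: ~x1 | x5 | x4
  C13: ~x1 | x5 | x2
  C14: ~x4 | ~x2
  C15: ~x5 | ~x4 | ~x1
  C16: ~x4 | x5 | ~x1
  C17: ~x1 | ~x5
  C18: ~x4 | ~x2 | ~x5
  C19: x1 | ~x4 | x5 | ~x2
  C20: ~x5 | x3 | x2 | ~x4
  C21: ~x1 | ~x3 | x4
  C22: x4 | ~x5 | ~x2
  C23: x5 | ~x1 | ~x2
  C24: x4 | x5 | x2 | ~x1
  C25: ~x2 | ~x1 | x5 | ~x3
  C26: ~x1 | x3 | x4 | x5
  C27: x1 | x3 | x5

There are 2^5 = 32 truth assignments over (x1, x2, x3, x4, x5).
Split on x1. With x1 = 1, the clauses containing x1 are satisfied and ~x1 drops from the rest; 0 of the 2^4 = 16 assignments to the other variables satisfy what remains.
With x1 = 0, by the same count on the reduced clause set, 3 assignments work.
(One model: x1=F, x2=F, x3=F, x4=F, x5=T.)
Total: 0 + 3 = 3.

3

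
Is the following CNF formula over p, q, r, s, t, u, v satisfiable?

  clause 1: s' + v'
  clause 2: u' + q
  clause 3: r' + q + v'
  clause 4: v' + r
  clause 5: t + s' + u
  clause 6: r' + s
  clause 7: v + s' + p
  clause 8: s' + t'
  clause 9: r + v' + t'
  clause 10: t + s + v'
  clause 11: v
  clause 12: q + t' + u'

The clause (v) is unit, so v = 1.
The clause (s') is unit, so s = 0.
The clause (r) is unit, so r = 1.
But (r') is also a unit clause — contradiction.
No assignment satisfies every clause.

No, unsatisfiable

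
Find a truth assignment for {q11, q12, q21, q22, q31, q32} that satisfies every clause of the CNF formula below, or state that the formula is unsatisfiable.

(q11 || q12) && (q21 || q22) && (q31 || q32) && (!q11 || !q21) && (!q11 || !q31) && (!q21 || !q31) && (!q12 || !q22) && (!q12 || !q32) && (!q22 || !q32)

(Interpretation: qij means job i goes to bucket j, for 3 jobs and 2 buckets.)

Try q11 = true.
The clause (!q21) is unit, so q21 = false.
The clause (q22) is unit, so q22 = true.
The clause (!q31) is unit, so q31 = false.
The clause (q32) is unit, so q32 = true.
That conflicts with the unit clause (!q32).
Backtrack on q11: now try q11 = false.
The clause (q12) is unit, so q12 = true.
The clause (!q22) is unit, so q22 = false.
The clause (q21) is unit, so q21 = true.
The clause (!q31) is unit, so q31 = false.
The clause (q32) is unit, so q32 = true.
That conflicts with the unit clause (!q32).
Both values of q11 lead to a conflict.

UNSATISFIABLE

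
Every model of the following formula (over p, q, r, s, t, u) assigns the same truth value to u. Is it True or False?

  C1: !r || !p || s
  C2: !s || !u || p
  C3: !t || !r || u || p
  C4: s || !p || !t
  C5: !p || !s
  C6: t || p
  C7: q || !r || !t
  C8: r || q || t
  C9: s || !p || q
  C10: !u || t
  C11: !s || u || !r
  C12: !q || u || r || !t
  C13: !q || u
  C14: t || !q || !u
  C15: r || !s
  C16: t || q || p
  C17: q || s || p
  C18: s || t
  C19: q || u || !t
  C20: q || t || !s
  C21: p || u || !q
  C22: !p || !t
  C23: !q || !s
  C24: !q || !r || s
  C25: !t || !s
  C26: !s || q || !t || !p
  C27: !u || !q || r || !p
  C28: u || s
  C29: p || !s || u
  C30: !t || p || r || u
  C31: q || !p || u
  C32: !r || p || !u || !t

True

Suppose u = false.
From the singleton clause (!q), q = false.
From the singleton clause (!t), t = false.
From the singleton clause (p), p = true.
That conflicts with the unit clause (!p).
So every satisfying assignment has u = True.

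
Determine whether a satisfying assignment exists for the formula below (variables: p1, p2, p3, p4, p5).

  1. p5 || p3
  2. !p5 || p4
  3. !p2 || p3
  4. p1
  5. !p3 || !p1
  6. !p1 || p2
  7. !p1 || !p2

Unit clause (p1) forces p1 = true.
Unit clause (!p3) forces p3 = false.
Unit clause (p5) forces p5 = true.
Unit clause (p4) forces p4 = true.
Unit clause (!p2) forces p2 = false.
That conflicts with the unit clause (p2).
No assignment satisfies every clause.

No, unsatisfiable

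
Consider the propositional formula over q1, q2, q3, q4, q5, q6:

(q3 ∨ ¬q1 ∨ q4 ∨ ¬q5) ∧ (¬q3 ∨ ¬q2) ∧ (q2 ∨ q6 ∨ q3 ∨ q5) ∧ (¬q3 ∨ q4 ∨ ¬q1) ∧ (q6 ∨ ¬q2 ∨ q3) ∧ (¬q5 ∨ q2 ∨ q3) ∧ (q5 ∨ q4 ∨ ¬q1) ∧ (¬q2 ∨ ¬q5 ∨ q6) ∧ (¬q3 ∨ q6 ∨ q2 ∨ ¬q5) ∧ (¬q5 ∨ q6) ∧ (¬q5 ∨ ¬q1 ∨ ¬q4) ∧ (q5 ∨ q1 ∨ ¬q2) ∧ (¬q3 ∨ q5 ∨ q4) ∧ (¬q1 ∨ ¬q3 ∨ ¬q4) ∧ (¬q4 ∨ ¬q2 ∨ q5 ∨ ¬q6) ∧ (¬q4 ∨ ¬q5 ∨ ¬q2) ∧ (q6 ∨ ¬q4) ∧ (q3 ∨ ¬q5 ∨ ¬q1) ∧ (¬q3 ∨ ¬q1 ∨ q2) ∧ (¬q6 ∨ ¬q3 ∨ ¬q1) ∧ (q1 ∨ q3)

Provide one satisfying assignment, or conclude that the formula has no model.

q1=True,  q2=False,  q3=False,  q4=True,  q5=False,  q6=True

Try q3 = False.
Unit clause (q1) forces q1 = True.
Unit clause (¬q5) forces q5 = False.
Unit clause (q4) forces q4 = True.
Unit clause (q6) forces q6 = True.
Unit clause (¬q2) forces q2 = False.
All clauses are satisfied.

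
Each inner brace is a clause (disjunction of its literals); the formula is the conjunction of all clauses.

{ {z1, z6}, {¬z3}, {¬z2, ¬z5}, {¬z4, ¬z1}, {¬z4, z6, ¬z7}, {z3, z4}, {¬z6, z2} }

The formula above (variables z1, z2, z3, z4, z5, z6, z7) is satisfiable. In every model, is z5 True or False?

Suppose z5 = True.
The clause (¬z3) is unit, so z3 = False.
The clause (¬z2) is unit, so z2 = False.
The clause (z4) is unit, so z4 = True.
The clause (¬z1) is unit, so z1 = False.
The clause (z6) is unit, so z6 = True.
But (¬z6) is also a unit clause — contradiction.
So every satisfying assignment has z5 = False.

False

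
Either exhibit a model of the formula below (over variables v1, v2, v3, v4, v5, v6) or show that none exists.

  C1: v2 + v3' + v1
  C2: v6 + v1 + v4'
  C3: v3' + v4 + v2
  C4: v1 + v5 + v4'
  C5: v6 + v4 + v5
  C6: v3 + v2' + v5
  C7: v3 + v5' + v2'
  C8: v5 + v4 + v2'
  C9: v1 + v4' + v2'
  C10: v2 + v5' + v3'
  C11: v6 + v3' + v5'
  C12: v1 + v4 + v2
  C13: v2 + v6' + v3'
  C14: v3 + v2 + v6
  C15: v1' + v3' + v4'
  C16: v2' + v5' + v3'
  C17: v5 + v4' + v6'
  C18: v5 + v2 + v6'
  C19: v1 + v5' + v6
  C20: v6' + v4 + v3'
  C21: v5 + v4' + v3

v1=1,  v2=0,  v3=0,  v4=1,  v5=1,  v6=1

Try v2 = 0.
Try v3 = 0.
(v6) alone gives v6 = 1.
(v5) alone gives v5 = 1.
Try v1 = 1.
Every clause is now satisfied; v4 is unconstrained.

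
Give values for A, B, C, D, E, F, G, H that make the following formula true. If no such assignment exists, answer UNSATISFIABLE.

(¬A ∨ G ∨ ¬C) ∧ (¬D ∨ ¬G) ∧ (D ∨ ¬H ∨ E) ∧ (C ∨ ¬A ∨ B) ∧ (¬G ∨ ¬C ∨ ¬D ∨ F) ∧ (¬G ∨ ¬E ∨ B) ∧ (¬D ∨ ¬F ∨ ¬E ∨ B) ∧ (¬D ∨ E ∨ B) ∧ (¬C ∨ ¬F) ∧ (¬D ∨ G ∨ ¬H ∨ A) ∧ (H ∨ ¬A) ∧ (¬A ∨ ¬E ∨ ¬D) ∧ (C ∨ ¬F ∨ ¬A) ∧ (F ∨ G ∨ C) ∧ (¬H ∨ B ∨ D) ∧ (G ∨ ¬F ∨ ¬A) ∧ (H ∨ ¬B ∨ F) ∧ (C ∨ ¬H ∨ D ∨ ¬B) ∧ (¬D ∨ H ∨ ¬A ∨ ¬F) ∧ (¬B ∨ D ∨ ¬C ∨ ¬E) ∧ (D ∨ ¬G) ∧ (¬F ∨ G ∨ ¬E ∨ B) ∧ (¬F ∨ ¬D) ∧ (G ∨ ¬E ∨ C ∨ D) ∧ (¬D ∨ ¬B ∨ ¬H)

Case D = False:
From the singleton clause (¬G), G = False.
Case A = False:
Case H = False:
Case C = False:
From the singleton clause (F), F = True.
From the singleton clause (¬E), E = False.
No clause remains; B is free.

A ↦ False,  B ↦ True,  C ↦ False,  D ↦ False,  E ↦ False,  F ↦ True,  G ↦ False,  H ↦ False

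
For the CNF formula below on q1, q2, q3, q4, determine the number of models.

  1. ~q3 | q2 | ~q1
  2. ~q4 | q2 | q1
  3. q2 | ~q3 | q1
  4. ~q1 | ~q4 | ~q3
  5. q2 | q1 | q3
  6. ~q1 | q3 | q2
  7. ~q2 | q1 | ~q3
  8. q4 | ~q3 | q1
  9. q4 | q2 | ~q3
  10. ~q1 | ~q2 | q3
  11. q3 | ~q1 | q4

3

There are 2^4 = 16 truth assignments over (q1, q2, q3, q4).
Check each against the 11 clauses (columns in the order q1, q2, q3, q4):
  F F F F  ✗ fails (q2 | q1 | q3)
  F F F T  ✗ fails (~q4 | q2 | q1)
  F F T F  ✗ fails (q2 | ~q3 | q1)
  F F T T  ✗ fails (~q4 | q2 | q1)
  F T F F  ✓ satisfies all
  F T F T  ✓ satisfies all
  F T T F  ✗ fails (~q2 | q1 | ~q3)
  F T T T  ✗ fails (~q2 | q1 | ~q3)
  T F F F  ✗ fails (~q1 | q3 | q2)
  T F F T  ✗ fails (~q1 | q3 | q2)
  T F T F  ✗ fails (~q3 | q2 | ~q1)
  T F T T  ✗ fails (~q3 | q2 | ~q1)
  T T F F  ✗ fails (~q1 | ~q2 | q3)
  T T F T  ✗ fails (~q1 | ~q2 | q3)
  T T T F  ✓ satisfies all
  T T T T  ✗ fails (~q1 | ~q4 | ~q3)
3 of the 16 rows are models.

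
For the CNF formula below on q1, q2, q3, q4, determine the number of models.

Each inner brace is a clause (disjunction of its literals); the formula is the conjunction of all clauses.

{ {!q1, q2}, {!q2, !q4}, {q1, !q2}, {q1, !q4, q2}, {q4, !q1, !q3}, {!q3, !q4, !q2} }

3

There are 2^4 = 16 truth assignments over (q1, q2, q3, q4).
Check each against the 6 clauses (columns in the order q1, q2, q3, q4):
  F F F F  ✓ satisfies all
  F F F T  ✗ fails (q1 || !q4 || q2)
  F F T F  ✓ satisfies all
  F F T T  ✗ fails (q1 || !q4 || q2)
  F T F F  ✗ fails (q1 || !q2)
  F T F T  ✗ fails (!q2 || !q4)
  F T T F  ✗ fails (q1 || !q2)
  F T T T  ✗ fails (!q2 || !q4)
  T F F F  ✗ fails (!q1 || q2)
  T F F T  ✗ fails (!q1 || q2)
  T F T F  ✗ fails (!q1 || q2)
  T F T T  ✗ fails (!q1 || q2)
  T T F F  ✓ satisfies all
  T T F T  ✗ fails (!q2 || !q4)
  T T T F  ✗ fails (q4 || !q1 || !q3)
  T T T T  ✗ fails (!q2 || !q4)
3 of the 16 rows are models.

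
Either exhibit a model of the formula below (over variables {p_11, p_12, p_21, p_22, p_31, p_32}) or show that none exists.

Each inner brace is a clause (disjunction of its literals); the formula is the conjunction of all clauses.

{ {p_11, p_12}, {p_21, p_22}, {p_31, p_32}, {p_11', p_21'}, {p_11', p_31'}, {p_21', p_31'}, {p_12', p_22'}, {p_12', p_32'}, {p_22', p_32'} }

Case p_11 = 1:
Unit clause (p_21') forces p_21 = 0.
Unit clause (p_22) forces p_22 = 1.
Unit clause (p_31') forces p_31 = 0.
Unit clause (p_32) forces p_32 = 1.
That conflicts with the unit clause (p_32').
That branch fails; take p_11 = 0 instead.
Unit clause (p_12) forces p_12 = 1.
Unit clause (p_22') forces p_22 = 0.
Unit clause (p_21) forces p_21 = 1.
Unit clause (p_31') forces p_31 = 0.
Unit clause (p_32) forces p_32 = 1.
That conflicts with the unit clause (p_32').
Neither p_11 = 1 nor p_11 = 0 works.

UNSATISFIABLE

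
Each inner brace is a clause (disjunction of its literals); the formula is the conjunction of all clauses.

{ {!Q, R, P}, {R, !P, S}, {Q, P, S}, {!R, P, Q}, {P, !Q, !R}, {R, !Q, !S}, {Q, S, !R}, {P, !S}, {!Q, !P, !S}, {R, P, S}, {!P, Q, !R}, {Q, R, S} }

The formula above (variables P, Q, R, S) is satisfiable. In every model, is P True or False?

True

Suppose P = false.
(!S) alone gives S = false.
(Q) alone gives Q = true.
(R) alone gives R = true.
Now (!R) is unsatisfied and unit — conflict.
So every satisfying assignment has P = True.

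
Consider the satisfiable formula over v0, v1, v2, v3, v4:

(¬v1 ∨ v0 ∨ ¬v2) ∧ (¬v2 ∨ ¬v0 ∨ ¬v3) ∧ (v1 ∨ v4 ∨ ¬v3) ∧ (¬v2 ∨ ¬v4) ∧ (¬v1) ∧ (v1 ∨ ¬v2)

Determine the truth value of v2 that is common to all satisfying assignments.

Suppose v2 = True.
From the singleton clause (¬v4), v4 = False.
From the singleton clause (¬v1), v1 = False.
Now (v1) is unsatisfied and unit — conflict.
So every satisfying assignment has v2 = False.

False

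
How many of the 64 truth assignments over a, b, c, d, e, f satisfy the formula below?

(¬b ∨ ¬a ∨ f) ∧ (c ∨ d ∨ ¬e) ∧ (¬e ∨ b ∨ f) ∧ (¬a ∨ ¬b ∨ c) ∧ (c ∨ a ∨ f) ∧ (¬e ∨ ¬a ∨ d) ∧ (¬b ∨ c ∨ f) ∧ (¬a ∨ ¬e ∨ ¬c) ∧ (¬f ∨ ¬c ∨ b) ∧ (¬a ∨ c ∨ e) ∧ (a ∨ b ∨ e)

17

There are 2^6 = 64 truth assignments over (a, b, c, d, e, f).
Split on c. With c = True, the clauses containing c are satisfied and ¬c drops from the rest; 12 of the 2^5 = 32 assignments to the other variables satisfy what remains.
With c = False, by the same count on the reduced clause set, 5 assignments work.
(One model: a=F, b=F, c=F, d=T, e=T, f=T.)
Total: 12 + 5 = 17.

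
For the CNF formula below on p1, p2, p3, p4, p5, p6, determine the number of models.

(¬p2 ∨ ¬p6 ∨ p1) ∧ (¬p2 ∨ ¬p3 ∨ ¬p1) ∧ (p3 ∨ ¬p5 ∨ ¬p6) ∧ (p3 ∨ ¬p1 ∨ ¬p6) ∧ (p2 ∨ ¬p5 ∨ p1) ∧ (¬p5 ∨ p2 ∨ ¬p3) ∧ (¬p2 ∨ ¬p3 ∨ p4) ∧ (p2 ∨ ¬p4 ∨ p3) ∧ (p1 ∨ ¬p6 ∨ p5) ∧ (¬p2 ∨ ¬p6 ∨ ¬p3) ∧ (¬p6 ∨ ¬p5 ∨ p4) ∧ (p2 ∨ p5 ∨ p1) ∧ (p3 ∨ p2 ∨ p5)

There are 2^6 = 64 truth assignments over (p1, p2, p3, p4, p5, p6).
Split on p5. With p5 = True, the clauses containing p5 are satisfied and ¬p5 drops from the rest; 6 of the 2^5 = 32 assignments to the other variables satisfy what remains.
With p5 = False, by the same count on the reduced clause set, 9 assignments work.
(One model: p1=F, p2=T, p3=F, p4=F, p5=F, p6=F.)
Total: 6 + 9 = 15.

15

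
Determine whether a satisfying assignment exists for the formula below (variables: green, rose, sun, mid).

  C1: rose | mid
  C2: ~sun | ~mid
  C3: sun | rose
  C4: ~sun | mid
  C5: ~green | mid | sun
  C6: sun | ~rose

Unsatisfiable

Case rose = 1:
The clause (sun) is unit, so sun = 1.
The clause (~mid) is unit, so mid = 0.
That conflicts with the unit clause (mid).
Undo rose and try rose = 0.
The clause (mid) is unit, so mid = 1.
The clause (~sun) is unit, so sun = 0.
That conflicts with the unit clause (sun).
Either choice for rose ends in contradiction.
No assignment satisfies every clause.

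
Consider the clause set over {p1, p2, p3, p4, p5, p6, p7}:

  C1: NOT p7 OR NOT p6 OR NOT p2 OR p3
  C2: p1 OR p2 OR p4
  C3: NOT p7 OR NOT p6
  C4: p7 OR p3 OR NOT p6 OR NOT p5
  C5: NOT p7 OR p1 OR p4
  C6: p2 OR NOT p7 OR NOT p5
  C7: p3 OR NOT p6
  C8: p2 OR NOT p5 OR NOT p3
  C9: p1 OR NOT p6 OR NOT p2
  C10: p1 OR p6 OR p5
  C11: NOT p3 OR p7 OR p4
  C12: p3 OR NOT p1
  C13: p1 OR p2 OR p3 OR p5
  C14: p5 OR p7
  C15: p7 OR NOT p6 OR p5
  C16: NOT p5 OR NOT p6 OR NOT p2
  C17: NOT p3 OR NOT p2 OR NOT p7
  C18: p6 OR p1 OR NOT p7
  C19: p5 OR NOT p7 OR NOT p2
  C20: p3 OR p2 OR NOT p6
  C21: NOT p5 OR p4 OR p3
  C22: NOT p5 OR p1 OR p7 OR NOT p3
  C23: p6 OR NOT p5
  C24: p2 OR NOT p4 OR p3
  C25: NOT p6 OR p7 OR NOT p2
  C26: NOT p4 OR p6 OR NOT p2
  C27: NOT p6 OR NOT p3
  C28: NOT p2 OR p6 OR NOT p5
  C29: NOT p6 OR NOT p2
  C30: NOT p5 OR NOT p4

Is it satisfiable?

Yes

Suppose p7 = true.
From the singleton clause (NOT p6), p6 = false.
From the singleton clause (p1), p1 = true.
From the singleton clause (p3), p3 = true.
From the singleton clause (NOT p2), p2 = false.
From the singleton clause (NOT p5), p5 = false.
All clauses hold; p4 can take either value.
A satisfying assignment: p1=true; p2=false; p3=true; p4=true; p5=false; p6=false; p7=true.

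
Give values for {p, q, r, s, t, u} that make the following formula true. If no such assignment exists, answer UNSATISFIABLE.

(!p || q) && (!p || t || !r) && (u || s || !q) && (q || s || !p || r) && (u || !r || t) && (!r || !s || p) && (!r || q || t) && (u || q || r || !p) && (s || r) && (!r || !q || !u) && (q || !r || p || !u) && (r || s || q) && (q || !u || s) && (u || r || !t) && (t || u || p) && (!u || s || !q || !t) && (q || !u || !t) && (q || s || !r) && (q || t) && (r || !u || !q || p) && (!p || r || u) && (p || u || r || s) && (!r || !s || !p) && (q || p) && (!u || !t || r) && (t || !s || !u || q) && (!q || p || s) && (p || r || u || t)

p=true; q=true; r=false; s=true; t=false; u=true

Case p = true:
The clause (q) is unit, so q = true.
Case t = false:
The clause (!r) is unit, so r = false.
The clause (s) is unit, so s = true.
The clause (u) is unit, so u = true.
All clauses are satisfied.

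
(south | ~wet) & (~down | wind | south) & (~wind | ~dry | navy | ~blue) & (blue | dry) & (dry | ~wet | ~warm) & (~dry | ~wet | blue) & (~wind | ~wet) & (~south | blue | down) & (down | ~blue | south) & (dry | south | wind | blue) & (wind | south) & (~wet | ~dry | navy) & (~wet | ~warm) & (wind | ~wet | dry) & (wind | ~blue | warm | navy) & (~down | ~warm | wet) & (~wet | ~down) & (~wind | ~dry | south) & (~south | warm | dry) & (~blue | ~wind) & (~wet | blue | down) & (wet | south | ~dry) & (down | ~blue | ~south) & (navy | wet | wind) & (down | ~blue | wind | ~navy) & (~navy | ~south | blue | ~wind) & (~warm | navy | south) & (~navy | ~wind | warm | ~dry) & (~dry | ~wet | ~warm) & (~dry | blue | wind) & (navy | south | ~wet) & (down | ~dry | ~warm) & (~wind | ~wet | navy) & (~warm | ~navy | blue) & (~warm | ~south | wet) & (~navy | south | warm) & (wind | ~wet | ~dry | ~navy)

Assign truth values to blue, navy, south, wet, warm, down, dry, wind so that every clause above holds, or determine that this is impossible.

Suppose south = 1.
Suppose blue = 1.
From the singleton clause (~wind), wind = 0.
From the singleton clause (down), down = 1.
From the singleton clause (~wet), wet = 0.
From the singleton clause (~warm), warm = 0.
From the singleton clause (navy), navy = 1.
From the singleton clause (dry), dry = 1.
All clauses are satisfied.

blue: 1,  navy: 1,  south: 1,  wet: 0,  warm: 0,  down: 1,  dry: 1,  wind: 0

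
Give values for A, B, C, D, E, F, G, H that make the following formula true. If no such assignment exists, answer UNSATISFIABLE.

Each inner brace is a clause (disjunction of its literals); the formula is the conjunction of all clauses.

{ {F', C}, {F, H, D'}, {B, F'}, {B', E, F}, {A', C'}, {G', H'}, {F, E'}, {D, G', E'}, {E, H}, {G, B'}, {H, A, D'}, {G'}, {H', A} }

A: 1,  B: 0,  C: 0,  D: 0,  E: 0,  F: 0,  G: 0,  H: 1

Unit clause (G') forces G = 0.
Unit clause (B') forces B = 0.
Unit clause (F') forces F = 0.
Unit clause (E') forces E = 0.
Unit clause (H) forces H = 1.
Unit clause (A) forces A = 1.
Unit clause (C') forces C = 0.
All clauses hold; D can take either value.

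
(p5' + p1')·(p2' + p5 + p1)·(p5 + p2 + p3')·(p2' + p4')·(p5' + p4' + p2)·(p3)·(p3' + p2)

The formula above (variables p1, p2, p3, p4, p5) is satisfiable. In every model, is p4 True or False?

Suppose p4 = 1.
Unit clause (p2') forces p2 = 0.
Unit clause (p5') forces p5 = 0.
Unit clause (p3') forces p3 = 0.
That conflicts with the unit clause (p3).
So every satisfying assignment has p4 = False.

False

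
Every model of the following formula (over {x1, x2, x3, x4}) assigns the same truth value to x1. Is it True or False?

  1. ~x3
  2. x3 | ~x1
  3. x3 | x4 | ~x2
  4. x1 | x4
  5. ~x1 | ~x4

Suppose x1 = 1.
(~x3) alone gives x3 = 0.
Now (x3) is unsatisfied and unit — conflict.
So every satisfying assignment has x1 = False.

False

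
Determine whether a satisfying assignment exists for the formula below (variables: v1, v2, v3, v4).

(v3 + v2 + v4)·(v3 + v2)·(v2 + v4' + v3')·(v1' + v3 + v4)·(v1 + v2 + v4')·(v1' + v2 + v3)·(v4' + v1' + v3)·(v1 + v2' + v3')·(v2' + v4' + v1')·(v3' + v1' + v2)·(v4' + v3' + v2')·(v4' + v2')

Yes, satisfiable

Try v3 = 0.
The clause (v2) is unit, so v2 = 1.
The clause (v4') is unit, so v4 = 0.
The clause (v1') is unit, so v1 = 0.
All clauses are satisfied.
A satisfying assignment: v1: 0; v2: 1; v3: 0; v4: 0.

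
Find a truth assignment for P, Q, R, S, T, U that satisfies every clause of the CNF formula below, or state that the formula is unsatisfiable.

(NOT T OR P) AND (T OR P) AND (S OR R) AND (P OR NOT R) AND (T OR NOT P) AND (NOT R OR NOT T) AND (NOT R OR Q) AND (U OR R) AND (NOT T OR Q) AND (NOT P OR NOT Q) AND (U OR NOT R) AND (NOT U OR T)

UNSATISFIABLE

Suppose T = false.
The clause (P) is unit, so P = true.
That conflicts with the unit clause (NOT P).
Backtrack on T: now try T = true.
The clause (P) is unit, so P = true.
The clause (NOT R) is unit, so R = false.
The clause (S) is unit, so S = true.
The clause (U) is unit, so U = true.
The clause (Q) is unit, so Q = true.
That conflicts with the unit clause (NOT Q).
Both values of T lead to a conflict.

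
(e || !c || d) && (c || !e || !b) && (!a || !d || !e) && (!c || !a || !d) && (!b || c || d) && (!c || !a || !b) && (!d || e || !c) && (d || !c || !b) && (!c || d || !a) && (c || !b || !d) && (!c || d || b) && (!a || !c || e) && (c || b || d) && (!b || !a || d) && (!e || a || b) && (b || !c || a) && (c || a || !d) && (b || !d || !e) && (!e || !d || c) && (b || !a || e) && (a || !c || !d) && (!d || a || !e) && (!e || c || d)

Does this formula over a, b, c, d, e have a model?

No, unsatisfiable

Branch on e: set e = true.
Branch on c: set c = true.
Branch on a: set a = false.
From the singleton clause (b), b = true.
From the singleton clause (d), d = true.
Now (!d) is unsatisfied and unit — conflict.
So a must be the other value — set a = true.
From the singleton clause (!d), d = false.
Now (d) is unsatisfied and unit — conflict.
Either choice for a ends in contradiction.
So c must be the other value — set c = false.
From the singleton clause (!b), b = false.
From the singleton clause (d), d = true.
Now (!d) is unsatisfied and unit — conflict.
Either choice for c ends in contradiction.
So e must be the other value — set e = false.
Branch on c: set c = false.
Branch on b: set b = false.
From the singleton clause (d), d = true.
From the singleton clause (a), a = true.
Now (!a) is unsatisfied and unit — conflict.
So b must be the other value — set b = true.
From the singleton clause (d), d = true.
Now (!d) is unsatisfied and unit — conflict.
Either choice for b ends in contradiction.
So c must be the other value — set c = true.
From the singleton clause (d), d = true.
Now (!d) is unsatisfied and unit — conflict.
Either choice for c ends in contradiction.
Either choice for e ends in contradiction.
No assignment satisfies every clause.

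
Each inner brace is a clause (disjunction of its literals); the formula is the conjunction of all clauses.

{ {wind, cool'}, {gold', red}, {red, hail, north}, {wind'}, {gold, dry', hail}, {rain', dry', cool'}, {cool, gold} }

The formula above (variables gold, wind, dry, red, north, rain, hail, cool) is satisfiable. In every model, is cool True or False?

Suppose cool = 1.
(wind) alone gives wind = 1.
Now (wind') is unsatisfied and unit — conflict.
So every satisfying assignment has cool = False.

False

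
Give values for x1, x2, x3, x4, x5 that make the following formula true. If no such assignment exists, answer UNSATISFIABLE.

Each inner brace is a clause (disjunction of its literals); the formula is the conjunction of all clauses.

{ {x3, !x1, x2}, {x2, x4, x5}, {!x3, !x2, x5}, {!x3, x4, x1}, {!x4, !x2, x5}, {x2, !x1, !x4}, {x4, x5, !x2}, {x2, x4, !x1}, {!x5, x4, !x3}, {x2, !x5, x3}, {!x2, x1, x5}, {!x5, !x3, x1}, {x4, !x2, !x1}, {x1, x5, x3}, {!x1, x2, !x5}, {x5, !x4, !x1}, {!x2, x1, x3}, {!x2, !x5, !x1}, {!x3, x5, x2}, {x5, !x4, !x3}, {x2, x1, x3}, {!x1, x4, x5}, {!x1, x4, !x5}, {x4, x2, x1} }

Suppose x3 = true.
Suppose x2 = false.
Unit clause (x5) forces x5 = true.
Unit clause (x4) forces x4 = true.
Unit clause (!x1) forces x1 = false.
But (x1) is also a unit clause — contradiction.
Undo x2 and try x2 = true.
Unit clause (x5) forces x5 = true.
Unit clause (x4) forces x4 = true.
Unit clause (x1) forces x1 = true.
But (!x1) is also a unit clause — contradiction.
Either choice for x2 ends in contradiction.
Undo x3 and try x3 = false.
Suppose x1 = false.
Unit clause (x5) forces x5 = true.
Unit clause (x2) forces x2 = true.
But (!x2) is also a unit clause — contradiction.
Undo x1 and try x1 = true.
Unit clause (x2) forces x2 = true.
Unit clause (x4) forces x4 = true.
Unit clause (x5) forces x5 = true.
But (!x5) is also a unit clause — contradiction.
Either choice for x1 ends in contradiction.
Either choice for x3 ends in contradiction.

UNSATISFIABLE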